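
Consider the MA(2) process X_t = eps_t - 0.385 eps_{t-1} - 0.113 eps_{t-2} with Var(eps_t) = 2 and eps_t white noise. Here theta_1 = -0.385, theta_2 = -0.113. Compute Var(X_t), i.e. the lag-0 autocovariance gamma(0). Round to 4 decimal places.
\gamma(0) = 2.3220

For an MA(q) process X_t = eps_t + sum_i theta_i eps_{t-i} with
Var(eps_t) = sigma^2, the variance is
  gamma(0) = sigma^2 * (1 + sum_i theta_i^2).
  sum_i theta_i^2 = (-0.385)^2 + (-0.113)^2 = 0.148225 + 0.012769 = 0.160994.
  gamma(0) = 2 * (1 + 0.160994) = 2 * 1.160994 = 2.321988, which rounds to 2.3220.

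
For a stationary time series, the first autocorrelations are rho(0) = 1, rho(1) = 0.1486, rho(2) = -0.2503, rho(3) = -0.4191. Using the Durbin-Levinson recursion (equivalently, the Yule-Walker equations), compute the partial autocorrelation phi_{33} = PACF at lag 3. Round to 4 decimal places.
\phi_{33} = -0.3660

The PACF at lag k is phi_{kk}, the last component of the solution
to the Yule-Walker system G_k phi = r_k where
  (G_k)_{ij} = rho(|i - j|), (r_k)_i = rho(i), i,j = 1..k.
Equivalently, Durbin-Levinson gives phi_{kk} iteratively:
  phi_{11} = rho(1)
  phi_{kk} = [rho(k) - sum_{j=1..k-1} phi_{k-1,j} rho(k-j)]
            / [1 - sum_{j=1..k-1} phi_{k-1,j} rho(j)],
  phi_{k,j} = phi_{k-1,j} - phi_{kk} phi_{k-1,k-j},  j = 1..k-1.
Step k = 1:
  phi_11 = rho(1) = 0.1486.
Step k = 2:
  phi_22 = [rho(2) - phi_11 rho(1)] / [1 - phi_11 rho(1)] = [-0.2503 - (0.1486)(0.1486)] / [1 - (0.1486)(0.1486)]
         = -0.27238196 / 0.97791804 = -0.278533.
  Update: phi_21 = phi_11 - phi_22 phi_11 = 0.1486 - (-0.278533)(0.1486) = 0.18999.
Step k = 3:
  phi_33 = [rho(3) - phi_21 rho(2) - phi_22 rho(1)] / [1 - phi_21 rho(1) - phi_22 rho(2)]
    numerator   = -0.4191 - (0.18999)(-0.2503) - (-0.278533)(0.1486) = -0.33015559
    denominator = 1 - (0.18999)(0.1486) - (-0.278533)(-0.2503) = 0.90205081
  phi_33 = -0.33015559 / 0.90205081 = -0.366.
Therefore phi_{33} = -0.3660.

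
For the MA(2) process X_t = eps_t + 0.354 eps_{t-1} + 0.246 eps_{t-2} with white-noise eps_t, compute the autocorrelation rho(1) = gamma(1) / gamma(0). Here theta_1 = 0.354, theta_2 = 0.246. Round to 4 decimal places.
\rho(1) = 0.3720

For an MA(q) process with theta_0 = 1, the autocovariance is
  gamma(k) = sigma^2 * sum_{i=0..q-k} theta_i * theta_{i+k},
and rho(k) = gamma(k) / gamma(0). Sigma^2 cancels.
  numerator   = (1)*(0.354) + (0.354)*(0.246) = 0.441084.
  denominator = (1)^2 + (0.354)^2 + (0.246)^2 = 1.185832.
  rho(1) = 0.441084 / 1.185832 = 0.3720.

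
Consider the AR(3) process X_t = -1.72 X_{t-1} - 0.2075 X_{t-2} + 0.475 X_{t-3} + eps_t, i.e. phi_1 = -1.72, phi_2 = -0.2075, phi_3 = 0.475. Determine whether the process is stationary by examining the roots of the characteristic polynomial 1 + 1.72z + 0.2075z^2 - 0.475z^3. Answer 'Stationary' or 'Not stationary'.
\text{Not stationary}

The AR(p) characteristic polynomial is P(z) = 1 + 1.72z + 0.2075z^2 - 0.475z^3.
Stationarity requires all roots to lie outside the unit circle, i.e. |z| > 1 for every root.
Degree 3: look for a simple real root z0 first, then factor out (1 - z/z0) and solve the remaining quadratic.
Testing z0 = -0.8: P(-0.8) = 1 + (1.72)(-0.8) + (0.2075)(-0.8)^2 + (-0.475)(-0.8)^3
  = 1 + (-1.376) + (0.1328) + (0.2432) = 0.  So z_0 = -0.8 is a root, |z_0| = 0.8.
Divide out the factor (1 + 1.25 z) = (1 - z/z0) (since 1/z0 = -1.25):
  P(z) = (1 + 1.25 z)(1 + (0.47) z + (-0.38) z^2)
  [check: z-coef 0.47 - (-1.25) = 1.72; z^2-coef -0.38 - (-1.25)(0.47) = 0.2075; z^3-coef -(-1.25)(-0.38) = -0.475.]
Remaining roots from the quadratic factor 1 + (0.47) z + (-0.38) z^2:
  Set 1 + (0.47) z + (-0.38) z^2 = 0, i.e. a z^2 + b z + c = 0 with a = -0.38, b = 0.47, c = 1.
  Discriminant D = b^2 - 4ac = (0.47)^2 - 4*(-0.38)*1 = 0.2209 - (-1.52) = 1.7409.
  D >= 0, so the roots are real: z = (-b +/- sqrt(D)) / (2a) = (-0.47 +/- 1.319432) / (-0.76).
    z_1 = (-0.47 + 1.319432) / (-0.76) = -1.1177,   |z_1| = 1.1177.
    z_2 = (-0.47 - 1.319432) / (-0.76) = 2.3545,   |z_2| = 2.3545.
Moduli of all roots: 0.8000, 1.1177, 2.3545.
All moduli strictly greater than 1? No.
Verdict: Not stationary.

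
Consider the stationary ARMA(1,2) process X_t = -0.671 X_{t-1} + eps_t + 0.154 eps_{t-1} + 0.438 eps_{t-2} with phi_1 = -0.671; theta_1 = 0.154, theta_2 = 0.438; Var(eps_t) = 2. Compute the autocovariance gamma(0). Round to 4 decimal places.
\gamma(0) = 4.7758

Multiply the model equation by X_{t-k} and take expectations. With theta_0 = psi_0 = 1 and psi_j the MA(infinity) weights, this gives
  gamma(k) - sum_i phi_i gamma(k-i) = c_k,
  c_k = sigma^2 * sum_{j=k..q} theta_j psi_{j-k}   (c_k = 0 for k > q),
using gamma(-m) = gamma(m).
psi-weights needed (psi_j = theta_j + sum_i phi_i psi_{j-i}):
  psi_1 = theta_1 + phi_1 = 0.154 + (-0.671) = -0.517
  psi_2 = theta_2 + phi_1 psi_1 = 0.438 + (-0.671)(-0.517) = 0.784907
Right-hand sides:
  c_0 = sigma^2 (1 + theta_1 psi_1 + theta_2 psi_2) = 2 * (1 + (0.154)(-0.517) + (0.438)(0.784907)) = 2 * 1.264171 = 2.528343
  c_1 = sigma^2 (theta_1 + theta_2 psi_1) = 2 * (0.154 + (0.438)(-0.517)) = -0.144892
  c_2 = sigma^2 theta_2 = 2 * (0.438) = 0.876
Equations for k = 0 and k = 1 (AR order 1):
  gamma(0) = phi_1 gamma(1) + c_0
  gamma(1) = phi_1 gamma(0) + c_1
Substituting the second into the first: gamma(0) (1 - phi_1^2) = c_0 + phi_1 c_1, so
  gamma(0) = (c_0 + phi_1 c_1) / (1 - phi_1^2) = (2.528343 + (-0.671)(-0.144892)) / (1 - (-0.671)^2) = 2.625565 / 0.549759 = 4.775847.
Therefore gamma(0) = 4.7758 (to 4 decimal places).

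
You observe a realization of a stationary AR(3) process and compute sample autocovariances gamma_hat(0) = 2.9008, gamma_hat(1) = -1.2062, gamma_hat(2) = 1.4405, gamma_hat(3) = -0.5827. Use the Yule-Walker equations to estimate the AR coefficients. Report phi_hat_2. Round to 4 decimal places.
\hat\phi_{2} = 0.4230

The Yule-Walker equations for an AR(p) process read, in matrix form,
  Gamma_p phi = r_p,   with   (Gamma_p)_{ij} = gamma(|i - j|),
                       (r_p)_i = gamma(i),   i,j = 1..p.
Substitute the sample gammas (Toeplitz matrix and right-hand side of size 3):
  Gamma_p = [[2.9008, -1.2062, 1.4405], [-1.2062, 2.9008, -1.2062], [1.4405, -1.2062, 2.9008]]
  r_p     = [-1.2062, 1.4405, -0.5827]
Written out (R1..R3):
  (R1) 2.9008 phi_1 - 1.2062 phi_2 + 1.4405 phi_3 = -1.2062
  (R2) -1.2062 phi_1 + 2.9008 phi_2 - 1.2062 phi_3 = 1.4405
  (R3) 1.4405 phi_1 - 1.2062 phi_2 + 2.9008 phi_3 = -0.5827
Gaussian elimination:
  R2 <- R2 - (-1.2062/2.9008) R1 = R2 - (-0.415816) R1:  2.399242 phi_2 - 0.607217 phi_3 = 0.938942
  R3 <- R3 - (1.4405/2.9008) R1 = R3 - (0.496587) R1:  -0.607217 phi_2 + 2.185466 phi_3 = 0.016283
  R3 <- R3 - (-0.607217/2.399242) R2 = R3 - (-0.253087) R2:  2.031788 phi_3 = 0.253917
Back-substitution:
  phi_hat_3 = 0.253917 / 2.031788 = 0.124972
  phi_hat_2 = (0.938942 - (-0.607217)(0.124972)) / 2.399242 = 0.422978
  phi_hat_1 = (-1.2062 - (-1.2062)(0.422978) - (1.4405)(0.124972)) / 2.9008 = -0.301995
So phi_hat = [-0.3020, 0.4230, 0.1250].
Therefore phi_hat_2 = 0.4230.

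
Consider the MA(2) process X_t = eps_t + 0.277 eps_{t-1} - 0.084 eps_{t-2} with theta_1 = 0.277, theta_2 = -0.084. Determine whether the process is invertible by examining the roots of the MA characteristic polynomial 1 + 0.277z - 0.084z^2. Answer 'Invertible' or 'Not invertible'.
\text{Invertible}

The MA(q) characteristic polynomial is P(z) = 1 + 0.277z - 0.084z^2.
Invertibility requires all roots to lie outside the unit circle, i.e. |z| > 1 for every root.
Set 1 + (0.277) z + (-0.084) z^2 = 0, i.e. a z^2 + b z + c = 0 with a = -0.084, b = 0.277, c = 1.
Discriminant D = b^2 - 4ac = (0.277)^2 - 4*(-0.084)*1 = 0.076729 - (-0.336) = 0.412729.
D >= 0, so the roots are real: z = (-b +/- sqrt(D)) / (2a) = (-0.277 +/- 0.64244) / (-0.168).
  z_1 = (-0.277 + 0.64244) / (-0.168) = -2.1752,   |z_1| = 2.1752.
  z_2 = (-0.277 - 0.64244) / (-0.168) = 5.4729,   |z_2| = 5.4729.
Moduli of all roots: 2.1752, 5.4729.
All moduli strictly greater than 1? Yes.
Verdict: Invertible.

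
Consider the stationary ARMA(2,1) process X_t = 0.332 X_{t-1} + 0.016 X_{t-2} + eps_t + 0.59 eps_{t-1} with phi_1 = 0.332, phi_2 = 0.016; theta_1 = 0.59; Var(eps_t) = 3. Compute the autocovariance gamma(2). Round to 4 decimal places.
\gamma(2) = 1.3542

Multiply the model equation by X_{t-k} and take expectations. With theta_0 = psi_0 = 1 and psi_j the MA(infinity) weights, this gives
  gamma(k) - sum_i phi_i gamma(k-i) = c_k,
  c_k = sigma^2 * sum_{j=k..q} theta_j psi_{j-k}   (c_k = 0 for k > q),
using gamma(-m) = gamma(m).
psi-weights needed (psi_j = theta_j + sum_i phi_i psi_{j-i}):
  psi_1 = theta_1 + phi_1 = 0.59 + (0.332) = 0.922
Right-hand sides:
  c_0 = sigma^2 (1 + theta_1 psi_1) = 3 * (1 + (0.59)(0.922)) = 3 * 1.54398 = 4.63194
  c_1 = sigma^2 theta_1 = 3 * (0.59) = 1.77
  c_2 = 0
Equations for k = 0, 1, 2 (AR order 2, c_2 = 0):
  (E0) gamma(0) = phi_1 gamma(1) + phi_2 gamma(2) + c_0
  (E1) gamma(1) = phi_1 gamma(0) + phi_2 gamma(1) + c_1
  (E2) gamma(2) = phi_1 gamma(1) + phi_2 gamma(0)
From (E1): gamma(1) = A gamma(0) + B with
  A = phi_1 / (1 - phi_2) = 0.332 / 0.984 = 0.337398,   B = c_1 / (1 - phi_2) = 1.77 / 0.984 = 1.79878.
Insert (E2) into (E0): gamma(0) (1 - phi_2^2) = phi_1 (1 + phi_2) gamma(1) + c_0.
  phi_1 (1 + phi_2) = (0.332)(1.016) = 0.337312,   1 - phi_2^2 = 0.999744.
Replace gamma(1) by A gamma(0) + B and collect gamma(0):
  gamma(0) [0.999744 - (0.337312)(0.337398)] = (0.337312)(1.79878) + 4.63194
  gamma(0) * 0.885935 = 5.23869
  gamma(0) = 5.23869 / 0.885935 = 5.913174.
  gamma(1) = A gamma(0) + B = (0.337398)(5.913174) + (1.79878) = 3.793876.
  gamma(2) = phi_1 gamma(1) + phi_2 gamma(0) = (0.332)(3.793876) + (0.016)(5.913174) = 1.354177.
Therefore gamma(2) = 1.3542 (to 4 decimal places).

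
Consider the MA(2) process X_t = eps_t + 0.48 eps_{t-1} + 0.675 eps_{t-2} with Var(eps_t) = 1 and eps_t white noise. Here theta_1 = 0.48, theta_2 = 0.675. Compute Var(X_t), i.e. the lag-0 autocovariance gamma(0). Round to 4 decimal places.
\gamma(0) = 1.6860

For an MA(q) process X_t = eps_t + sum_i theta_i eps_{t-i} with
Var(eps_t) = sigma^2, the variance is
  gamma(0) = sigma^2 * (1 + sum_i theta_i^2).
  sum_i theta_i^2 = (0.48)^2 + (0.675)^2 = 0.2304 + 0.455625 = 0.686025.
  gamma(0) = 1 * (1 + 0.686025) = 1 * 1.686025 = 1.686025, which rounds to 1.6860.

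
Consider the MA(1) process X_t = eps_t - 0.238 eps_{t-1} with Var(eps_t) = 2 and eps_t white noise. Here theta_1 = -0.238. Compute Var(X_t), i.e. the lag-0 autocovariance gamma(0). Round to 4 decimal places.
\gamma(0) = 2.1133

For an MA(q) process X_t = eps_t + sum_i theta_i eps_{t-i} with
Var(eps_t) = sigma^2, the variance is
  gamma(0) = sigma^2 * (1 + sum_i theta_i^2).
  sum_i theta_i^2 = (-0.238)^2 = 0.056644.
  gamma(0) = 2 * (1 + 0.056644) = 2 * 1.056644 = 2.113288, which rounds to 2.1133.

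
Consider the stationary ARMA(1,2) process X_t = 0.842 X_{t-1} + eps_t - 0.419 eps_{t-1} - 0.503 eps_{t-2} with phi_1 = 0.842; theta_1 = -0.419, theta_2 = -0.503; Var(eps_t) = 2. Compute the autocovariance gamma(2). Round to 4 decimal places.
\gamma(2) = -0.2932

Multiply the model equation by X_{t-k} and take expectations. With theta_0 = psi_0 = 1 and psi_j the MA(infinity) weights, this gives
  gamma(k) - sum_i phi_i gamma(k-i) = c_k,
  c_k = sigma^2 * sum_{j=k..q} theta_j psi_{j-k}   (c_k = 0 for k > q),
using gamma(-m) = gamma(m).
psi-weights needed (psi_j = theta_j + sum_i phi_i psi_{j-i}):
  psi_1 = theta_1 + phi_1 = -0.419 + (0.842) = 0.423
  psi_2 = theta_2 + phi_1 psi_1 = -0.503 + (0.842)(0.423) = -0.146834
Right-hand sides:
  c_0 = sigma^2 (1 + theta_1 psi_1 + theta_2 psi_2) = 2 * (1 + (-0.419)(0.423) + (-0.503)(-0.146834)) = 2 * 0.896621 = 1.793241
  c_1 = sigma^2 (theta_1 + theta_2 psi_1) = 2 * (-0.419 + (-0.503)(0.423)) = -1.263538
  c_2 = sigma^2 theta_2 = 2 * (-0.503) = -1.006
Equations for k = 0 and k = 1 (AR order 1):
  gamma(0) = phi_1 gamma(1) + c_0
  gamma(1) = phi_1 gamma(0) + c_1
Substituting the second into the first: gamma(0) (1 - phi_1^2) = c_0 + phi_1 c_1, so
  gamma(0) = (c_0 + phi_1 c_1) / (1 - phi_1^2) = (1.793241 + (0.842)(-1.263538)) / (1 - (0.842)^2) = 0.729342 / 0.291036 = 2.50602.
  gamma(1) = phi_1 gamma(0) + c_1 = (0.842)(2.50602) + (-1.263538) = 0.846531.
For k = 2: gamma(2) = phi_1 gamma(1) + c_2
  = (0.842)(0.846531) + (-1.006) = -0.293221.
Therefore gamma(2) = -0.2932 (to 4 decimal places).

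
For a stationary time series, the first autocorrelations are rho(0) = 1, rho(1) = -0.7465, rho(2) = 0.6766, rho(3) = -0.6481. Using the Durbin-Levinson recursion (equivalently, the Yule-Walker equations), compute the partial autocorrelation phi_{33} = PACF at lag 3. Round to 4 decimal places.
\phi_{33} = -0.1898

The PACF at lag k is phi_{kk}, the last component of the solution
to the Yule-Walker system G_k phi = r_k where
  (G_k)_{ij} = rho(|i - j|), (r_k)_i = rho(i), i,j = 1..k.
Equivalently, Durbin-Levinson gives phi_{kk} iteratively:
  phi_{11} = rho(1)
  phi_{kk} = [rho(k) - sum_{j=1..k-1} phi_{k-1,j} rho(k-j)]
            / [1 - sum_{j=1..k-1} phi_{k-1,j} rho(j)],
  phi_{k,j} = phi_{k-1,j} - phi_{kk} phi_{k-1,k-j},  j = 1..k-1.
Step k = 1:
  phi_11 = rho(1) = -0.7465.
Step k = 2:
  phi_22 = [rho(2) - phi_11 rho(1)] / [1 - phi_11 rho(1)] = [0.6766 - (-0.7465)(-0.7465)] / [1 - (-0.7465)(-0.7465)]
         = 0.11933775 / 0.44273775 = 0.269545.
  Update: phi_21 = phi_11 - phi_22 phi_11 = -0.7465 - (0.269545)(-0.7465) = -0.545285.
Step k = 3:
  phi_33 = [rho(3) - phi_21 rho(2) - phi_22 rho(1)] / [1 - phi_21 rho(1) - phi_22 rho(2)]
    numerator   = -0.6481 - (-0.545285)(0.6766) - (0.269545)(-0.7465) = -0.07794506
    denominator = 1 - (-0.545285)(-0.7465) - (0.269545)(0.6766) = 0.41057086
  phi_33 = -0.07794506 / 0.41057086 = -0.1898.
Therefore phi_{33} = -0.1898.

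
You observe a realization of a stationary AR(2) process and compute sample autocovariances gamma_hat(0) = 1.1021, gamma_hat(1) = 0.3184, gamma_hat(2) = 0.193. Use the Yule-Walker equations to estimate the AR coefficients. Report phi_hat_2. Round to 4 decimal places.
\hat\phi_{2} = 0.1000

The Yule-Walker equations for an AR(p) process read, in matrix form,
  Gamma_p phi = r_p,   with   (Gamma_p)_{ij} = gamma(|i - j|),
                       (r_p)_i = gamma(i),   i,j = 1..p.
Substitute the sample gammas (Toeplitz matrix and right-hand side of size 2):
  Gamma_p = [[1.1021, 0.3184], [0.3184, 1.1021]]
  r_p     = [0.3184, 0.193]
Written out:
  1.1021 phi_1 + 0.3184 phi_2 = 0.3184
  0.3184 phi_1 + 1.1021 phi_2 = 0.193
Solve by Cramer's rule:
  det = gamma(0)^2 - gamma(1)^2 = (1.1021)^2 - (0.3184)^2 = 1.21462441 - 0.10137856 = 1.11324585
  phi_hat_1 = [gamma(1) gamma(0) - gamma(1) gamma(2)] / det = [(0.3184)(1.1021) - (0.3184)(0.193)] / 1.11324585 = 0.28945744 / 1.11324585 = 0.26
  phi_hat_2 = [gamma(0) gamma(2) - gamma(1)^2] / det = [(1.1021)(0.193) - (0.3184)^2] / 1.11324585 = 0.11132674 / 1.11324585 = 0.1
So phi_hat = [0.2600, 0.1000].
Therefore phi_hat_2 = 0.1000.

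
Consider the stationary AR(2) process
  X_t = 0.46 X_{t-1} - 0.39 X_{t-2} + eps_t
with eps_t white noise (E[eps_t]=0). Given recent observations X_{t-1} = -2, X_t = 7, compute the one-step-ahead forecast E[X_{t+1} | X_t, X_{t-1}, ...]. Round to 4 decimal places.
E[X_{t+1} \mid \mathcal F_t] = 4.0000

For an AR(p) model X_t = c + sum_i phi_i X_{t-i} + eps_t, the
one-step-ahead conditional mean is
  E[X_{t+1} | X_t, ...] = c + sum_i phi_i X_{t+1-i}.
Substitute known values:
  E[X_{t+1} | ...] = (0.46) * (7) + (-0.39) * (-2)
                   = 4.0000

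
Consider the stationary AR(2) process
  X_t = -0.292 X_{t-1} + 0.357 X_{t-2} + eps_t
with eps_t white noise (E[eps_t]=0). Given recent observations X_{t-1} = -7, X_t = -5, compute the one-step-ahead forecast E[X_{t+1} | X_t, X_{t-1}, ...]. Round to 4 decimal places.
E[X_{t+1} \mid \mathcal F_t] = -1.0390

For an AR(p) model X_t = c + sum_i phi_i X_{t-i} + eps_t, the
one-step-ahead conditional mean is
  E[X_{t+1} | X_t, ...] = c + sum_i phi_i X_{t+1-i}.
Substitute known values:
  E[X_{t+1} | ...] = (-0.292) * (-5) + (0.357) * (-7)
                   = -1.0390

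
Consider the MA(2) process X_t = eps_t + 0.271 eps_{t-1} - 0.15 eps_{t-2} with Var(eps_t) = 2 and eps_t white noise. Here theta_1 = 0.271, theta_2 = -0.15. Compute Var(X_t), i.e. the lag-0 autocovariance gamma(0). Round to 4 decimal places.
\gamma(0) = 2.1919

For an MA(q) process X_t = eps_t + sum_i theta_i eps_{t-i} with
Var(eps_t) = sigma^2, the variance is
  gamma(0) = sigma^2 * (1 + sum_i theta_i^2).
  sum_i theta_i^2 = (0.271)^2 + (-0.15)^2 = 0.073441 + 0.0225 = 0.095941.
  gamma(0) = 2 * (1 + 0.095941) = 2 * 1.095941 = 2.191882, which rounds to 2.1919.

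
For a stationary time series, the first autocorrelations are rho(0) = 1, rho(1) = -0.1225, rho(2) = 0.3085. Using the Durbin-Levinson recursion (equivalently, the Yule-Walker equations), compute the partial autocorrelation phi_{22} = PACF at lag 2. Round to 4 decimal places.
\phi_{22} = 0.2980

The PACF at lag k is phi_{kk}, the last component of the solution
to the Yule-Walker system G_k phi = r_k where
  (G_k)_{ij} = rho(|i - j|), (r_k)_i = rho(i), i,j = 1..k.
Equivalently, Durbin-Levinson gives phi_{kk} iteratively:
  phi_{11} = rho(1)
  phi_{kk} = [rho(k) - sum_{j=1..k-1} phi_{k-1,j} rho(k-j)]
            / [1 - sum_{j=1..k-1} phi_{k-1,j} rho(j)],
  phi_{k,j} = phi_{k-1,j} - phi_{kk} phi_{k-1,k-j},  j = 1..k-1.
Step k = 1:
  phi_11 = rho(1) = -0.1225.
Step k = 2:
  phi_22 = [rho(2) - phi_11 rho(1)] / [1 - phi_11 rho(1)] = [0.3085 - (-0.1225)(-0.1225)] / [1 - (-0.1225)(-0.1225)]
         = 0.29349375 / 0.98499375 = 0.298.
Therefore phi_{22} = 0.2980.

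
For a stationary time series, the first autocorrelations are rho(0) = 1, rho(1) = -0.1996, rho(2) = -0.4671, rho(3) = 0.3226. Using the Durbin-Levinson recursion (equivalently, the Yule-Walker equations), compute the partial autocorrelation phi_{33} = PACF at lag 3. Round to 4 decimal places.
\phi_{33} = 0.1080

The PACF at lag k is phi_{kk}, the last component of the solution
to the Yule-Walker system G_k phi = r_k where
  (G_k)_{ij} = rho(|i - j|), (r_k)_i = rho(i), i,j = 1..k.
Equivalently, Durbin-Levinson gives phi_{kk} iteratively:
  phi_{11} = rho(1)
  phi_{kk} = [rho(k) - sum_{j=1..k-1} phi_{k-1,j} rho(k-j)]
            / [1 - sum_{j=1..k-1} phi_{k-1,j} rho(j)],
  phi_{k,j} = phi_{k-1,j} - phi_{kk} phi_{k-1,k-j},  j = 1..k-1.
Step k = 1:
  phi_11 = rho(1) = -0.1996.
Step k = 2:
  phi_22 = [rho(2) - phi_11 rho(1)] / [1 - phi_11 rho(1)] = [-0.4671 - (-0.1996)(-0.1996)] / [1 - (-0.1996)(-0.1996)]
         = -0.50694016 / 0.96015984 = -0.527975.
  Update: phi_21 = phi_11 - phi_22 phi_11 = -0.1996 - (-0.527975)(-0.1996) = -0.304984.
Step k = 3:
  phi_33 = [rho(3) - phi_21 rho(2) - phi_22 rho(1)] / [1 - phi_21 rho(1) - phi_22 rho(2)]
    numerator   = 0.3226 - (-0.304984)(-0.4671) - (-0.527975)(-0.1996) = 0.07475832
    denominator = 1 - (-0.304984)(-0.1996) - (-0.527975)(-0.4671) = 0.69250823
  phi_33 = 0.07475832 / 0.69250823 = 0.108.
Therefore phi_{33} = 0.1080.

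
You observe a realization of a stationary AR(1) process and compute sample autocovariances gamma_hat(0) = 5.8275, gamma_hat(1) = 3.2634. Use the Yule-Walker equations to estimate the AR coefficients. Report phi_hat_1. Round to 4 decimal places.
\hat\phi_{1} = 0.5600

The Yule-Walker equations for an AR(p) process read, in matrix form,
  Gamma_p phi = r_p,   with   (Gamma_p)_{ij} = gamma(|i - j|),
                       (r_p)_i = gamma(i),   i,j = 1..p.
Substitute the sample gammas (Toeplitz matrix and right-hand side of size 1):
  Gamma_p = [[5.8275]]
  r_p     = [3.2634]
With p = 1 this is the single equation gamma(0) phi_1 = gamma(1):
  phi_hat_1 = gamma(1) / gamma(0) = 3.2634 / 5.8275 = 0.5600.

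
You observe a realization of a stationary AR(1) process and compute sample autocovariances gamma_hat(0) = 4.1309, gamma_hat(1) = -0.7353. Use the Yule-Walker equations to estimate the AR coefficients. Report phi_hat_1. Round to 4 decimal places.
\hat\phi_{1} = -0.1780

The Yule-Walker equations for an AR(p) process read, in matrix form,
  Gamma_p phi = r_p,   with   (Gamma_p)_{ij} = gamma(|i - j|),
                       (r_p)_i = gamma(i),   i,j = 1..p.
Substitute the sample gammas (Toeplitz matrix and right-hand side of size 1):
  Gamma_p = [[4.1309]]
  r_p     = [-0.7353]
With p = 1 this is the single equation gamma(0) phi_1 = gamma(1):
  phi_hat_1 = gamma(1) / gamma(0) = -0.7353 / 4.1309 = -0.1780.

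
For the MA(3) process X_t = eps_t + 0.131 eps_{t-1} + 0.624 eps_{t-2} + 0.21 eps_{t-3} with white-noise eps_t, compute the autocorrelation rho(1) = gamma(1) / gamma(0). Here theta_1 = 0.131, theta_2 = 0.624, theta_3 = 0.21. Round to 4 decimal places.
\rho(1) = 0.2370

For an MA(q) process with theta_0 = 1, the autocovariance is
  gamma(k) = sigma^2 * sum_{i=0..q-k} theta_i * theta_{i+k},
and rho(k) = gamma(k) / gamma(0). Sigma^2 cancels.
  numerator   = (1)*(0.131) + (0.131)*(0.624) + (0.624)*(0.21) = 0.343784.
  denominator = (1)^2 + (0.131)^2 + (0.624)^2 + (0.21)^2 = 1.450637.
  rho(1) = 0.343784 / 1.450637 = 0.2370.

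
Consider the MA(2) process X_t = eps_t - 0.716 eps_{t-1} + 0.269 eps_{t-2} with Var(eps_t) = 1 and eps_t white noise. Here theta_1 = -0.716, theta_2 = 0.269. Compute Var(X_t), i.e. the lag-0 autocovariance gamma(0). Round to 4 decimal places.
\gamma(0) = 1.5850

For an MA(q) process X_t = eps_t + sum_i theta_i eps_{t-i} with
Var(eps_t) = sigma^2, the variance is
  gamma(0) = sigma^2 * (1 + sum_i theta_i^2).
  sum_i theta_i^2 = (-0.716)^2 + (0.269)^2 = 0.512656 + 0.072361 = 0.585017.
  gamma(0) = 1 * (1 + 0.585017) = 1 * 1.585017 = 1.585017, which rounds to 1.5850.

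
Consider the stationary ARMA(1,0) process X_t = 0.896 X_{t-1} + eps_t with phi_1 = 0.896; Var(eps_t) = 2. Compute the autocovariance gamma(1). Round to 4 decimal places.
\gamma(1) = 9.0880

Multiply the model equation by X_{t-k} and take expectations. With theta_0 = psi_0 = 1 and psi_j the MA(infinity) weights, this gives
  gamma(k) - sum_i phi_i gamma(k-i) = c_k,
  c_k = sigma^2 * sum_{j=k..q} theta_j psi_{j-k}   (c_k = 0 for k > q),
using gamma(-m) = gamma(m).
Pure AR (q = 0): c_0 = sigma^2 = 2, c_k = 0 for k >= 1.
Equations for k = 0 and k = 1 (AR order 1):
  gamma(0) = phi_1 gamma(1) + c_0
  gamma(1) = phi_1 gamma(0) + c_1
Substituting the second into the first: gamma(0) (1 - phi_1^2) = c_0 + phi_1 c_1, so
  gamma(0) = c_0 / (1 - phi_1^2) = 2 / (1 - (0.896)^2) = 2 / 0.197184 = 10.142811.
  gamma(1) = phi_1 gamma(0) = (0.896)(10.142811) = 9.087958.
Therefore gamma(1) = 9.0880 (to 4 decimal places).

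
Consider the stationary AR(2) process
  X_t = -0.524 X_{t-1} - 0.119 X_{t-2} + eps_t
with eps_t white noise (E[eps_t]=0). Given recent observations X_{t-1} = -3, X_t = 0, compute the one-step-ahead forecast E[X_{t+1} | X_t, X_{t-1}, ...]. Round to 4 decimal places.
E[X_{t+1} \mid \mathcal F_t] = 0.3570

For an AR(p) model X_t = c + sum_i phi_i X_{t-i} + eps_t, the
one-step-ahead conditional mean is
  E[X_{t+1} | X_t, ...] = c + sum_i phi_i X_{t+1-i}.
Substitute known values:
  E[X_{t+1} | ...] = (-0.524) * (0) + (-0.119) * (-3)
                   = 0.3570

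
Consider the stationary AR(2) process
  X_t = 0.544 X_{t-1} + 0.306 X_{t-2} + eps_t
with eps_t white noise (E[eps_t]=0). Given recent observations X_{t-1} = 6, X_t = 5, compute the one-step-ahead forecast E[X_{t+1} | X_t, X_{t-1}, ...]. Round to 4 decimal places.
E[X_{t+1} \mid \mathcal F_t] = 4.5560

For an AR(p) model X_t = c + sum_i phi_i X_{t-i} + eps_t, the
one-step-ahead conditional mean is
  E[X_{t+1} | X_t, ...] = c + sum_i phi_i X_{t+1-i}.
Substitute known values:
  E[X_{t+1} | ...] = (0.544) * (5) + (0.306) * (6)
                   = 4.5560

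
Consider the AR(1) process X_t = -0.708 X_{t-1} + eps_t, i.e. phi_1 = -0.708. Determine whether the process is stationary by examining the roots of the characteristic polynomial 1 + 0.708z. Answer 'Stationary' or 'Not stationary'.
\text{Stationary}

The AR(p) characteristic polynomial is P(z) = 1 + 0.708z.
Stationarity requires all roots to lie outside the unit circle, i.e. |z| > 1 for every root.
This is linear in z: 1 + (0.708) z = 0  =>  z = -1/(0.708) = -1.412429,  |z| = 1.412429.
Moduli of all roots: 1.4124.
All moduli strictly greater than 1? Yes.
Verdict: Stationary.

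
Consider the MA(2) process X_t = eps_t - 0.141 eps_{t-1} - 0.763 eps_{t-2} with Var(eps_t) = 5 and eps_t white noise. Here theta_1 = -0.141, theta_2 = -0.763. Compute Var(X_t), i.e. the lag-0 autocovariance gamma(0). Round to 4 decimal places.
\gamma(0) = 8.0103

For an MA(q) process X_t = eps_t + sum_i theta_i eps_{t-i} with
Var(eps_t) = sigma^2, the variance is
  gamma(0) = sigma^2 * (1 + sum_i theta_i^2).
  sum_i theta_i^2 = (-0.141)^2 + (-0.763)^2 = 0.019881 + 0.582169 = 0.60205.
  gamma(0) = 5 * (1 + 0.60205) = 5 * 1.60205 = 8.01025, which rounds to 8.0103.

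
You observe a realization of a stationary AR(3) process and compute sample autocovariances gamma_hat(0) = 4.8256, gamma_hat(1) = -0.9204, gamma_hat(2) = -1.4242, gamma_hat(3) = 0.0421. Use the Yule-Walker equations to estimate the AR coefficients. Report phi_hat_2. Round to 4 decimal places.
\hat\phi_{2} = -0.3840

The Yule-Walker equations for an AR(p) process read, in matrix form,
  Gamma_p phi = r_p,   with   (Gamma_p)_{ij} = gamma(|i - j|),
                       (r_p)_i = gamma(i),   i,j = 1..p.
Substitute the sample gammas (Toeplitz matrix and right-hand side of size 3):
  Gamma_p = [[4.8256, -0.9204, -1.4242], [-0.9204, 4.8256, -0.9204], [-1.4242, -0.9204, 4.8256]]
  r_p     = [-0.9204, -1.4242, 0.0421]
Written out (R1..R3):
  (R1) 4.8256 phi_1 - 0.9204 phi_2 - 1.4242 phi_3 = -0.9204
  (R2) -0.9204 phi_1 + 4.8256 phi_2 - 0.9204 phi_3 = -1.4242
  (R3) -1.4242 phi_1 - 0.9204 phi_2 + 4.8256 phi_3 = 0.0421
Gaussian elimination:
  R2 <- R2 - (-0.9204/4.8256) R1 = R2 - (-0.190733) R1:  4.65005 phi_2 - 1.192042 phi_3 = -1.59975
  R3 <- R3 - (-1.4242/4.8256) R1 = R3 - (-0.295134) R1:  -1.192042 phi_2 + 4.40527 phi_3 = -0.229542
  R3 <- R3 - (-1.192042/4.65005) R2 = R3 - (-0.25635) R2:  4.09969 phi_3 = -0.639638
Back-substitution:
  phi_hat_3 = -0.639638 / 4.09969 = -0.156021
  phi_hat_2 = (-1.59975 - (-1.192042)(-0.156021)) / 4.65005 = -0.384025
  phi_hat_1 = (-0.9204 - (-0.9204)(-0.384025) - (-1.4242)(-0.156021)) / 4.8256 = -0.310026
So phi_hat = [-0.3100, -0.3840, -0.1560].
Therefore phi_hat_2 = -0.3840.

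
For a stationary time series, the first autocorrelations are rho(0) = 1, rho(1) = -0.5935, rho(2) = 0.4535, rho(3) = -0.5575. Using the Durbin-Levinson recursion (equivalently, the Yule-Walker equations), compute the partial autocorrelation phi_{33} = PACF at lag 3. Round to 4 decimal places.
\phi_{33} = -0.3761

The PACF at lag k is phi_{kk}, the last component of the solution
to the Yule-Walker system G_k phi = r_k where
  (G_k)_{ij} = rho(|i - j|), (r_k)_i = rho(i), i,j = 1..k.
Equivalently, Durbin-Levinson gives phi_{kk} iteratively:
  phi_{11} = rho(1)
  phi_{kk} = [rho(k) - sum_{j=1..k-1} phi_{k-1,j} rho(k-j)]
            / [1 - sum_{j=1..k-1} phi_{k-1,j} rho(j)],
  phi_{k,j} = phi_{k-1,j} - phi_{kk} phi_{k-1,k-j},  j = 1..k-1.
Step k = 1:
  phi_11 = rho(1) = -0.5935.
Step k = 2:
  phi_22 = [rho(2) - phi_11 rho(1)] / [1 - phi_11 rho(1)] = [0.4535 - (-0.5935)(-0.5935)] / [1 - (-0.5935)(-0.5935)]
         = 0.10125775 / 0.64775775 = 0.15632.
  Update: phi_21 = phi_11 - phi_22 phi_11 = -0.5935 - (0.15632)(-0.5935) = -0.500724.
Step k = 3:
  phi_33 = [rho(3) - phi_21 rho(2) - phi_22 rho(1)] / [1 - phi_21 rho(1) - phi_22 rho(2)]
    numerator   = -0.5575 - (-0.500724)(0.4535) - (0.15632)(-0.5935) = -0.23764558
    denominator = 1 - (-0.500724)(-0.5935) - (0.15632)(0.4535) = 0.6319291
  phi_33 = -0.23764558 / 0.6319291 = -0.3761.
Therefore phi_{33} = -0.3761.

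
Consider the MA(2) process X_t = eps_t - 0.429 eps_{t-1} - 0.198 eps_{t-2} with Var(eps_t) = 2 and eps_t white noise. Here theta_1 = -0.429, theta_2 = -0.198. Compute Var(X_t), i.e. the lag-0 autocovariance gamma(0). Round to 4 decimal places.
\gamma(0) = 2.4465

For an MA(q) process X_t = eps_t + sum_i theta_i eps_{t-i} with
Var(eps_t) = sigma^2, the variance is
  gamma(0) = sigma^2 * (1 + sum_i theta_i^2).
  sum_i theta_i^2 = (-0.429)^2 + (-0.198)^2 = 0.184041 + 0.039204 = 0.223245.
  gamma(0) = 2 * (1 + 0.223245) = 2 * 1.223245 = 2.44649, which rounds to 2.4465.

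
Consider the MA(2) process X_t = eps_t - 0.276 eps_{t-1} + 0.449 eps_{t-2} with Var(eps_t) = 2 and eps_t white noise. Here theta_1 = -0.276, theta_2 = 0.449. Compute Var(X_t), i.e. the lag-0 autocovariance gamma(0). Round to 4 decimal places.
\gamma(0) = 2.5556

For an MA(q) process X_t = eps_t + sum_i theta_i eps_{t-i} with
Var(eps_t) = sigma^2, the variance is
  gamma(0) = sigma^2 * (1 + sum_i theta_i^2).
  sum_i theta_i^2 = (-0.276)^2 + (0.449)^2 = 0.076176 + 0.201601 = 0.277777.
  gamma(0) = 2 * (1 + 0.277777) = 2 * 1.277777 = 2.555554, which rounds to 2.5556.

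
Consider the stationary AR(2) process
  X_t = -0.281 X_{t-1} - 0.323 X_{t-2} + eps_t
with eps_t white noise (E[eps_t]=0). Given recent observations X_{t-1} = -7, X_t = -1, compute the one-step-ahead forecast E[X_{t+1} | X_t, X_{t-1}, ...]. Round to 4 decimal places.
E[X_{t+1} \mid \mathcal F_t] = 2.5420

For an AR(p) model X_t = c + sum_i phi_i X_{t-i} + eps_t, the
one-step-ahead conditional mean is
  E[X_{t+1} | X_t, ...] = c + sum_i phi_i X_{t+1-i}.
Substitute known values:
  E[X_{t+1} | ...] = (-0.281) * (-1) + (-0.323) * (-7)
                   = 2.5420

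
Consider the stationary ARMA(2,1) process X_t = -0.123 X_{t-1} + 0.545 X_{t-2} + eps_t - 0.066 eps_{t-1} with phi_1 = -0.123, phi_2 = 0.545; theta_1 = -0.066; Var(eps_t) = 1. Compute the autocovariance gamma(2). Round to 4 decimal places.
\gamma(2) = 0.9408

Multiply the model equation by X_{t-k} and take expectations. With theta_0 = psi_0 = 1 and psi_j the MA(infinity) weights, this gives
  gamma(k) - sum_i phi_i gamma(k-i) = c_k,
  c_k = sigma^2 * sum_{j=k..q} theta_j psi_{j-k}   (c_k = 0 for k > q),
using gamma(-m) = gamma(m).
psi-weights needed (psi_j = theta_j + sum_i phi_i psi_{j-i}):
  psi_1 = theta_1 + phi_1 = -0.066 + (-0.123) = -0.189
Right-hand sides:
  c_0 = sigma^2 (1 + theta_1 psi_1) = 1 * (1 + (-0.066)(-0.189)) = 1 * 1.012474 = 1.012474
  c_1 = sigma^2 theta_1 = 1 * (-0.066) = -0.066
  c_2 = 0
Equations for k = 0, 1, 2 (AR order 2, c_2 = 0):
  (E0) gamma(0) = phi_1 gamma(1) + phi_2 gamma(2) + c_0
  (E1) gamma(1) = phi_1 gamma(0) + phi_2 gamma(1) + c_1
  (E2) gamma(2) = phi_1 gamma(1) + phi_2 gamma(0)
From (E1): gamma(1) = A gamma(0) + B with
  A = phi_1 / (1 - phi_2) = -0.123 / 0.455 = -0.27033,   B = c_1 / (1 - phi_2) = -0.066 / 0.455 = -0.145055.
Insert (E2) into (E0): gamma(0) (1 - phi_2^2) = phi_1 (1 + phi_2) gamma(1) + c_0.
  phi_1 (1 + phi_2) = (-0.123)(1.545) = -0.190035,   1 - phi_2^2 = 0.702975.
Replace gamma(1) by A gamma(0) + B and collect gamma(0):
  gamma(0) [0.702975 - (-0.190035)(-0.27033)] = (-0.190035)(-0.145055) + 1.012474
  gamma(0) * 0.651603 = 1.04004
  gamma(0) = 1.04004 / 0.651603 = 1.596125.
  gamma(1) = A gamma(0) + B = (-0.27033)(1.596125) + (-0.145055) = -0.576535.
  gamma(2) = phi_1 gamma(1) + phi_2 gamma(0) = (-0.123)(-0.576535) + (0.545)(1.596125) = 0.940802.
Therefore gamma(2) = 0.9408 (to 4 decimal places).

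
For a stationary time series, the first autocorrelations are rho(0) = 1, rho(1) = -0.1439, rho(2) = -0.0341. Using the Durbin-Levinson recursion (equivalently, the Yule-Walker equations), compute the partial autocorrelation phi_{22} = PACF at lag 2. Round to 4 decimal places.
\phi_{22} = -0.0560

The PACF at lag k is phi_{kk}, the last component of the solution
to the Yule-Walker system G_k phi = r_k where
  (G_k)_{ij} = rho(|i - j|), (r_k)_i = rho(i), i,j = 1..k.
Equivalently, Durbin-Levinson gives phi_{kk} iteratively:
  phi_{11} = rho(1)
  phi_{kk} = [rho(k) - sum_{j=1..k-1} phi_{k-1,j} rho(k-j)]
            / [1 - sum_{j=1..k-1} phi_{k-1,j} rho(j)],
  phi_{k,j} = phi_{k-1,j} - phi_{kk} phi_{k-1,k-j},  j = 1..k-1.
Step k = 1:
  phi_11 = rho(1) = -0.1439.
Step k = 2:
  phi_22 = [rho(2) - phi_11 rho(1)] / [1 - phi_11 rho(1)] = [-0.0341 - (-0.1439)(-0.1439)] / [1 - (-0.1439)(-0.1439)]
         = -0.05480721 / 0.97929279 = -0.056.
Therefore phi_{22} = -0.0560.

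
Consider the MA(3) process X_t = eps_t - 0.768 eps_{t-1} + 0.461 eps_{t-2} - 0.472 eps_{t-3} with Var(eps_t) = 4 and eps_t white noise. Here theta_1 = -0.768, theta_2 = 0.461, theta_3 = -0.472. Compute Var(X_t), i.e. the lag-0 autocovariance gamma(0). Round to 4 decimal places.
\gamma(0) = 8.1005

For an MA(q) process X_t = eps_t + sum_i theta_i eps_{t-i} with
Var(eps_t) = sigma^2, the variance is
  gamma(0) = sigma^2 * (1 + sum_i theta_i^2).
  sum_i theta_i^2 = (-0.768)^2 + (0.461)^2 + (-0.472)^2 = 0.589824 + 0.212521 + 0.222784 = 1.025129.
  gamma(0) = 4 * (1 + 1.025129) = 4 * 2.025129 = 8.100516, which rounds to 8.1005.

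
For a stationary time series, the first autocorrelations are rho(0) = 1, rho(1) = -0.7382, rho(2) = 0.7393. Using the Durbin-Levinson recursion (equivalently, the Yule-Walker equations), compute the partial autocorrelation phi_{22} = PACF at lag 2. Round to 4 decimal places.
\phi_{22} = 0.4271

The PACF at lag k is phi_{kk}, the last component of the solution
to the Yule-Walker system G_k phi = r_k where
  (G_k)_{ij} = rho(|i - j|), (r_k)_i = rho(i), i,j = 1..k.
Equivalently, Durbin-Levinson gives phi_{kk} iteratively:
  phi_{11} = rho(1)
  phi_{kk} = [rho(k) - sum_{j=1..k-1} phi_{k-1,j} rho(k-j)]
            / [1 - sum_{j=1..k-1} phi_{k-1,j} rho(j)],
  phi_{k,j} = phi_{k-1,j} - phi_{kk} phi_{k-1,k-j},  j = 1..k-1.
Step k = 1:
  phi_11 = rho(1) = -0.7382.
Step k = 2:
  phi_22 = [rho(2) - phi_11 rho(1)] / [1 - phi_11 rho(1)] = [0.7393 - (-0.7382)(-0.7382)] / [1 - (-0.7382)(-0.7382)]
         = 0.19436076 / 0.45506076 = 0.4271.
Therefore phi_{22} = 0.4271.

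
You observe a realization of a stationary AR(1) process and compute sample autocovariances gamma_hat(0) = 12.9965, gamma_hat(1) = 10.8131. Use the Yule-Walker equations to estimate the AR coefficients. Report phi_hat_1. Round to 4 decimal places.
\hat\phi_{1} = 0.8320

The Yule-Walker equations for an AR(p) process read, in matrix form,
  Gamma_p phi = r_p,   with   (Gamma_p)_{ij} = gamma(|i - j|),
                       (r_p)_i = gamma(i),   i,j = 1..p.
Substitute the sample gammas (Toeplitz matrix and right-hand side of size 1):
  Gamma_p = [[12.9965]]
  r_p     = [10.8131]
With p = 1 this is the single equation gamma(0) phi_1 = gamma(1):
  phi_hat_1 = gamma(1) / gamma(0) = 10.8131 / 12.9965 = 0.8320.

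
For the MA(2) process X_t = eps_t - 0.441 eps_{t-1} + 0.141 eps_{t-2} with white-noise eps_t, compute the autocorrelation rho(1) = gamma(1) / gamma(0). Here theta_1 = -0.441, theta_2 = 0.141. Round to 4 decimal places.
\rho(1) = -0.4144

For an MA(q) process with theta_0 = 1, the autocovariance is
  gamma(k) = sigma^2 * sum_{i=0..q-k} theta_i * theta_{i+k},
and rho(k) = gamma(k) / gamma(0). Sigma^2 cancels.
  numerator   = (1)*(-0.441) + (-0.441)*(0.141) = -0.503181.
  denominator = (1)^2 + (-0.441)^2 + (0.141)^2 = 1.214362.
  rho(1) = -0.503181 / 1.214362 = -0.4144.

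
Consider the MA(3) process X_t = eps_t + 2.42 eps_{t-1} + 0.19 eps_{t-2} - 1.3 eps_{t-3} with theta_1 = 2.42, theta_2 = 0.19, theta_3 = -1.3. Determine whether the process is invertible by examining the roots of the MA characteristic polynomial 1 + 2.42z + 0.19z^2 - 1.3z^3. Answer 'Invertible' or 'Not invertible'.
\text{Not invertible}

The MA(q) characteristic polynomial is P(z) = 1 + 2.42z + 0.19z^2 - 1.3z^3.
Invertibility requires all roots to lie outside the unit circle, i.e. |z| > 1 for every root.
Degree 3: look for a simple real root z0 first, then factor out (1 - z/z0) and solve the remaining quadratic.
Testing z0 = -0.5: P(-0.5) = 1 + (2.42)(-0.5) + (0.19)(-0.5)^2 + (-1.3)(-0.5)^3
  = 1 + (-1.21) + (0.0475) + (0.1625) = 0.  So z_0 = -0.5 is a root, |z_0| = 0.5.
Divide out the factor (1 + 2 z) = (1 - z/z0) (since 1/z0 = -2):
  P(z) = (1 + 2 z)(1 + (0.42) z + (-0.65) z^2)
  [check: z-coef 0.42 - (-2) = 2.42; z^2-coef -0.65 - (-2)(0.42) = 0.19; z^3-coef -(-2)(-0.65) = -1.3.]
Remaining roots from the quadratic factor 1 + (0.42) z + (-0.65) z^2:
  Set 1 + (0.42) z + (-0.65) z^2 = 0, i.e. a z^2 + b z + c = 0 with a = -0.65, b = 0.42, c = 1.
  Discriminant D = b^2 - 4ac = (0.42)^2 - 4*(-0.65)*1 = 0.1764 - (-2.6) = 2.7764.
  D >= 0, so the roots are real: z = (-b +/- sqrt(D)) / (2a) = (-0.42 +/- 1.666253) / (-1.3).
    z_1 = (-0.42 + 1.666253) / (-1.3) = -0.9587,   |z_1| = 0.9587.
    z_2 = (-0.42 - 1.666253) / (-1.3) = 1.6048,   |z_2| = 1.6048.
Moduli of all roots: 0.5000, 0.9587, 1.6048.
All moduli strictly greater than 1? No.
Verdict: Not invertible.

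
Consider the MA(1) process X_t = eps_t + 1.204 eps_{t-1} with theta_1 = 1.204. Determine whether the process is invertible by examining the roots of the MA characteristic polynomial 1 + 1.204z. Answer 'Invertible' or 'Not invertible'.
\text{Not invertible}

The MA(q) characteristic polynomial is P(z) = 1 + 1.204z.
Invertibility requires all roots to lie outside the unit circle, i.e. |z| > 1 for every root.
This is linear in z: 1 + (1.204) z = 0  =>  z = -1/(1.204) = -0.830565,  |z| = 0.830565.
Moduli of all roots: 0.8306.
All moduli strictly greater than 1? No.
Verdict: Not invertible.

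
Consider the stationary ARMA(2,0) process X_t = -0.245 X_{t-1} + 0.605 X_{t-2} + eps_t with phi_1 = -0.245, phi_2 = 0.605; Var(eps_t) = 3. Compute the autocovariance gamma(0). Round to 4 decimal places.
\gamma(0) = 7.6908

Multiply the model equation by X_{t-k} and take expectations. With theta_0 = psi_0 = 1 and psi_j the MA(infinity) weights, this gives
  gamma(k) - sum_i phi_i gamma(k-i) = c_k,
  c_k = sigma^2 * sum_{j=k..q} theta_j psi_{j-k}   (c_k = 0 for k > q),
using gamma(-m) = gamma(m).
Pure AR (q = 0): c_0 = sigma^2 = 3, c_k = 0 for k >= 1.
Equations for k = 0, 1, 2 (AR order 2, c_2 = 0):
  (E0) gamma(0) = phi_1 gamma(1) + phi_2 gamma(2) + c_0
  (E1) gamma(1) = phi_1 gamma(0) + phi_2 gamma(1) + c_1
  (E2) gamma(2) = phi_1 gamma(1) + phi_2 gamma(0)
From (E1): gamma(1) = A gamma(0) + B with
  A = phi_1 / (1 - phi_2) = -0.245 / 0.395 = -0.620253,   B = c_1 / (1 - phi_2) = 0 / 0.395 = 0.
Insert (E2) into (E0): gamma(0) (1 - phi_2^2) = phi_1 (1 + phi_2) gamma(1) + c_0.
  phi_1 (1 + phi_2) = (-0.245)(1.605) = -0.393225,   1 - phi_2^2 = 0.633975.
Replace gamma(1) by A gamma(0) + B and collect gamma(0):
  gamma(0) [0.633975 - (-0.393225)(-0.620253)] = c_0 = 3
  gamma(0) * 0.390076 = 3
  gamma(0) = 3 / 0.390076 = 7.69081.
Therefore gamma(0) = 7.6908 (to 4 decimal places).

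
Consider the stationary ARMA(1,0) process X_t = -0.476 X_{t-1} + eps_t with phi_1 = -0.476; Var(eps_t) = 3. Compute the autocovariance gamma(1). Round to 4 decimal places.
\gamma(1) = -1.8463

Multiply the model equation by X_{t-k} and take expectations. With theta_0 = psi_0 = 1 and psi_j the MA(infinity) weights, this gives
  gamma(k) - sum_i phi_i gamma(k-i) = c_k,
  c_k = sigma^2 * sum_{j=k..q} theta_j psi_{j-k}   (c_k = 0 for k > q),
using gamma(-m) = gamma(m).
Pure AR (q = 0): c_0 = sigma^2 = 3, c_k = 0 for k >= 1.
Equations for k = 0 and k = 1 (AR order 1):
  gamma(0) = phi_1 gamma(1) + c_0
  gamma(1) = phi_1 gamma(0) + c_1
Substituting the second into the first: gamma(0) (1 - phi_1^2) = c_0 + phi_1 c_1, so
  gamma(0) = c_0 / (1 - phi_1^2) = 3 / (1 - (-0.476)^2) = 3 / 0.773424 = 3.878856.
  gamma(1) = phi_1 gamma(0) = (-0.476)(3.878856) = -1.846335.
Therefore gamma(1) = -1.8463 (to 4 decimal places).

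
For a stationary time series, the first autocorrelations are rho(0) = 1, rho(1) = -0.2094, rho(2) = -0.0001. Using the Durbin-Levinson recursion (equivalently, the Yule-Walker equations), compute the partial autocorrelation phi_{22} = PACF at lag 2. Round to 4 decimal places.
\phi_{22} = -0.0460

The PACF at lag k is phi_{kk}, the last component of the solution
to the Yule-Walker system G_k phi = r_k where
  (G_k)_{ij} = rho(|i - j|), (r_k)_i = rho(i), i,j = 1..k.
Equivalently, Durbin-Levinson gives phi_{kk} iteratively:
  phi_{11} = rho(1)
  phi_{kk} = [rho(k) - sum_{j=1..k-1} phi_{k-1,j} rho(k-j)]
            / [1 - sum_{j=1..k-1} phi_{k-1,j} rho(j)],
  phi_{k,j} = phi_{k-1,j} - phi_{kk} phi_{k-1,k-j},  j = 1..k-1.
Step k = 1:
  phi_11 = rho(1) = -0.2094.
Step k = 2:
  phi_22 = [rho(2) - phi_11 rho(1)] / [1 - phi_11 rho(1)] = [-0.0001 - (-0.2094)(-0.2094)] / [1 - (-0.2094)(-0.2094)]
         = -0.04394836 / 0.95615164 = -0.046.
Therefore phi_{22} = -0.0460.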